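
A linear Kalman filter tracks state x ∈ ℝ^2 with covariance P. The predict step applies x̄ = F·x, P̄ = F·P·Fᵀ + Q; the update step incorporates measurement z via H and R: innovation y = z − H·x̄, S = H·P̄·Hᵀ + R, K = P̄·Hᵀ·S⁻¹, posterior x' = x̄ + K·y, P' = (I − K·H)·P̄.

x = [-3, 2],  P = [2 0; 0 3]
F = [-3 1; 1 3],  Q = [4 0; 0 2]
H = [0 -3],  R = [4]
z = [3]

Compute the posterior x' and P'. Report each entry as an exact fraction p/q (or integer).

x̄ = F·x = [11, 3]
P̄ = F·P·Fᵀ + Q = [25 3; 3 31]
y = z − H·x̄ = [12]
S = H·P̄·Hᵀ + R = [283]
K = P̄·Hᵀ·S⁻¹ = [-9/283; -93/283]
x' = x̄ + K·y = [3005/283, -267/283]
P' = (I − K·H)·P̄ = [6994/283 12/283; 12/283 124/283]

x' = [3005/283, -267/283]
P' = [6994/283 12/283; 12/283 124/283]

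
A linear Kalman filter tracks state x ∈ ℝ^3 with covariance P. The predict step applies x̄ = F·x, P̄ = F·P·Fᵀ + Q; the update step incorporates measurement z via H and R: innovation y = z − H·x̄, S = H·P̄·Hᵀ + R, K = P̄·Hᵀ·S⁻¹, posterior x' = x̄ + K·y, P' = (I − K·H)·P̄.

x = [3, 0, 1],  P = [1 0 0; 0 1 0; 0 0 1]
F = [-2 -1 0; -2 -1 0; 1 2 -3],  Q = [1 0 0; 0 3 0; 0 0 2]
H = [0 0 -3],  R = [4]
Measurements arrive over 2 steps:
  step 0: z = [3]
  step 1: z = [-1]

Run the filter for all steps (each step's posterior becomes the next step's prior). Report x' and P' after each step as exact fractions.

step 0: x' = [-213/37, -213/37, -36/37], P' = [186/37 149/37 -4/37; 149/37 260/37 -4/37; -4/37 -4/37 16/37]
step 1: x' = [54861/9578, 54861/9578, 1053/4789], P' = [166703/19156 147547/19156 -1673/4789; 147547/19156 205015/19156 -1673/4789; -1673/4789 -1673/4789 2112/4789]

step 0: x̄ = F·x = [-6, -6, 0]
step 0: P̄ = F·P·Fᵀ + Q = [6 5 -4; 5 8 -4; -4 -4 16]
step 0: y = z − H·x̄ = [3]
step 0: S = H·P̄·Hᵀ + R = [148]
step 0: K = P̄·Hᵀ·S⁻¹ = [3/37; 3/37; -12/37]
step 0: x' = x̄ + K·y = [-213/37, -213/37, -36/37]
step 0: P' = (I − K·H)·P̄ = [186/37 149/37 -4/37; 149/37 260/37 -4/37; -4/37 -4/37 16/37]
step 1: x̄ = F·x = [639/37, 639/37, -531/37]
step 1: P̄ = F·P·Fᵀ + Q = [1637/37 1600/37 -1673/37; 1600/37 1711/37 -1673/37; -1673/37 -1673/37 2112/37]
step 1: y = z − H·x̄ = [-1630/37]
step 1: S = H·P̄·Hᵀ + R = [19156/37]
step 1: K = P̄·Hᵀ·S⁻¹ = [5019/19156; 5019/19156; -1584/4789]
step 1: x' = x̄ + K·y = [54861/9578, 54861/9578, 1053/4789]
step 1: P' = (I − K·H)·P̄ = [166703/19156 147547/19156 -1673/4789; 147547/19156 205015/19156 -1673/4789; -1673/4789 -1673/4789 2112/4789]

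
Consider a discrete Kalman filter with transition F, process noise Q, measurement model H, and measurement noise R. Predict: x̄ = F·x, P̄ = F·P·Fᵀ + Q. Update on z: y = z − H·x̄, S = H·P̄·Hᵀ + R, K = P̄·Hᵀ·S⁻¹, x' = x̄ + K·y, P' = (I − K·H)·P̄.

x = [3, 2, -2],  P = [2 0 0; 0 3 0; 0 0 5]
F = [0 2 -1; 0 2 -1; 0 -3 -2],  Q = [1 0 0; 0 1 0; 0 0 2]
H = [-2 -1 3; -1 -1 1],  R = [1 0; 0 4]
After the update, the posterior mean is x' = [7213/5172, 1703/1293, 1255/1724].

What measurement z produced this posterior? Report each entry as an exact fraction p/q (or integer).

x̄ = F·x = [6, 6, -2]
P̄ = F·P·Fᵀ + Q = [18 17 -8; 17 18 -8; -8 -8 49]
S = H·P̄·Hᵀ + R = [744 324; 324 155]
K = P̄·Hᵀ·S⁻¹ = [1997/10344 -587/862; 269/1293 -307/431; 1815/3448 -587/862]
x' − x̄ = [-23819/5172, -6055/1293, 4703/1724] = K·y
y = (KᵀK)⁻¹·Kᵀ·(x' − x̄) = [22, 13]
z = y + H·x̄ = [22, 13] + [-24, -14] = [-2, -1]

z = [-2, -1]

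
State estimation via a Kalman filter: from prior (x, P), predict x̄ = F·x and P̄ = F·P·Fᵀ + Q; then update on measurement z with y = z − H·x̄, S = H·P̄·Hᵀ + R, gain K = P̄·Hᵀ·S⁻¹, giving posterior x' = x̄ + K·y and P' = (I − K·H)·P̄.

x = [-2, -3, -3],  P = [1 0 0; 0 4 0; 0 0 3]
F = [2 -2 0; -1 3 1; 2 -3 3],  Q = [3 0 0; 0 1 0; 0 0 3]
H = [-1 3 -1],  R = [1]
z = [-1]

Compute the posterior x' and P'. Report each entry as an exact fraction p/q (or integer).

x̄ = F·x = [2, -10, -4]
P̄ = F·P·Fᵀ + Q = [23 -26 28; -26 41 -29; 28 -29 70]
y = z − H·x̄ = [27]
S = H·P̄·Hᵀ + R = [849]
K = P̄·Hᵀ·S⁻¹ = [-43/283; 178/849; -185/849]
x' = x̄ + K·y = [-595/283, -1228/283, -2797/283]
P' = (I − K·H)·P̄ = [962/283 296/283 -31/283; 296/283 3125/849 8309/849; -31/283 8309/849 25205/849]

x' = [-595/283, -1228/283, -2797/283]
P' = [962/283 296/283 -31/283; 296/283 3125/849 8309/849; -31/283 8309/849 25205/849]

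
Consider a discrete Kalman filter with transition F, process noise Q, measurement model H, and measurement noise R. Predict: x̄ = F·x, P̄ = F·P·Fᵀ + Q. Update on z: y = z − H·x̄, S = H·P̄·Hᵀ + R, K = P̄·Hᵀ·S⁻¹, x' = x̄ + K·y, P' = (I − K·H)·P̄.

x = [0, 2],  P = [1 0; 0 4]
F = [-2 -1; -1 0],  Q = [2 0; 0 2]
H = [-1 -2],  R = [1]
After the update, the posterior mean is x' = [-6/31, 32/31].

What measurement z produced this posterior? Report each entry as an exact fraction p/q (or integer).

x̄ = F·x = [-2, 0]
P̄ = F·P·Fᵀ + Q = [10 2; 2 3]
S = H·P̄·Hᵀ + R = [31]
K = P̄·Hᵀ·S⁻¹ = [-14/31; -8/31]
x' − x̄ = [56/31, 32/31] = K·y
y = (KᵀK)⁻¹·Kᵀ·(x' − x̄) = [-4]
z = y + H·x̄ = [-4] + [2] = [-2]

z = [-2]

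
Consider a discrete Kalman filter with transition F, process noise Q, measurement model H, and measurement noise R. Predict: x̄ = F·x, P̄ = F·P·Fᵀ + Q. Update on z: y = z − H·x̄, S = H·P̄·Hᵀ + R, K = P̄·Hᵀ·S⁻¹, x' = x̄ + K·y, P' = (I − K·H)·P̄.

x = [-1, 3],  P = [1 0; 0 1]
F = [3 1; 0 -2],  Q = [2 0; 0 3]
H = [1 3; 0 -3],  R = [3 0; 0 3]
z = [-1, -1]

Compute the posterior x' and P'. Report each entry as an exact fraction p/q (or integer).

x̄ = F·x = [0, -6]
P̄ = F·P·Fᵀ + Q = [12 -2; -2 7]
y = z − H·x̄ = [17, -19]
S = H·P̄·Hᵀ + R = [66 -57; -57 66]
K = P̄·Hᵀ·S⁻¹ = [2/3 2/3; 19/369 -101/369]
x' = x̄ + K·y = [-4/3, 28/369]
P' = (I − K·H)·P̄ = [4 -2/3; -2/3 101/369]

x' = [-4/3, 28/369]
P' = [4 -2/3; -2/3 101/369]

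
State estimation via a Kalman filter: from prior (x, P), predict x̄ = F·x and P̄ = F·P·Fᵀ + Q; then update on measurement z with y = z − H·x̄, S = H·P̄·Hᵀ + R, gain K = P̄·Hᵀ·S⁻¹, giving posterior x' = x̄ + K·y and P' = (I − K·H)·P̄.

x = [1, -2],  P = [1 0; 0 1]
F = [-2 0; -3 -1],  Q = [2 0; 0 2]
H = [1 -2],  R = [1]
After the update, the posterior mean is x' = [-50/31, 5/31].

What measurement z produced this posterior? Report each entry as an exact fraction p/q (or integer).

x̄ = F·x = [-2, -1]
P̄ = F·P·Fᵀ + Q = [6 6; 6 12]
S = H·P̄·Hᵀ + R = [31]
K = P̄·Hᵀ·S⁻¹ = [-6/31; -18/31]
x' − x̄ = [12/31, 36/31] = K·y
y = (KᵀK)⁻¹·Kᵀ·(x' − x̄) = [-2]
z = y + H·x̄ = [-2] + [0] = [-2]

z = [-2]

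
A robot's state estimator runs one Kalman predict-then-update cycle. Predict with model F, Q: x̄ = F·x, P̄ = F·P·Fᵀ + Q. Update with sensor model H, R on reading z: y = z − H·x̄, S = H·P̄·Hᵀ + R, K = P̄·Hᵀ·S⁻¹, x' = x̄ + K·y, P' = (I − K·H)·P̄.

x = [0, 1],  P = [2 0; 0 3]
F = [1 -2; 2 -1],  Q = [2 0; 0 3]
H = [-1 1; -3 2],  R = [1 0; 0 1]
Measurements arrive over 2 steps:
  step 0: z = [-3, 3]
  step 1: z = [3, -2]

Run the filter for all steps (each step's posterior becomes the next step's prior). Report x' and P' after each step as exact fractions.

step 0: x̄ = F·x = [-2, -1]
step 0: P̄ = F·P·Fᵀ + Q = [16 10; 10 14]
step 0: y = z − H·x̄ = [-4, -1]
step 0: S = H·P̄·Hᵀ + R = [11 26; 26 81]
step 0: K = P̄·Hᵀ·S⁻¹ = [242/215 -152/215; 376/215 -126/215]
step 0: x' = x̄ + K·y = [-1246/215, -1593/215]
step 0: P' = (I − K·H)·P̄ = [636/215 878/215; 878/215 1254/215]
step 1: x̄ = F·x = [388/43, -899/215]
step 1: P̄ = F·P·Fᵀ + Q = [514/43 -122/43; -122/43 931/215]
step 1: y = z − H·x̄ = [3484/215, 7188/215]
step 1: S = H·P̄·Hᵀ + R = [4936/215 12622/215; 12622/215 34389/215]
step 1: K = P̄·Hᵀ·S⁻¹ = [3904/12127 -4582/12127; 29735/48508 -2853/24254]
step 1: x' = x̄ + K·y = [19500/12127, 22062/12127]
step 1: P' = (I − K·H)·P̄ = [12390/12127 16294/12127; 16294/12127 94911/48508]

step 0: x' = [-1246/215, -1593/215], P' = [636/215 878/215; 878/215 1254/215]
step 1: x' = [19500/12127, 22062/12127], P' = [12390/12127 16294/12127; 16294/12127 94911/48508]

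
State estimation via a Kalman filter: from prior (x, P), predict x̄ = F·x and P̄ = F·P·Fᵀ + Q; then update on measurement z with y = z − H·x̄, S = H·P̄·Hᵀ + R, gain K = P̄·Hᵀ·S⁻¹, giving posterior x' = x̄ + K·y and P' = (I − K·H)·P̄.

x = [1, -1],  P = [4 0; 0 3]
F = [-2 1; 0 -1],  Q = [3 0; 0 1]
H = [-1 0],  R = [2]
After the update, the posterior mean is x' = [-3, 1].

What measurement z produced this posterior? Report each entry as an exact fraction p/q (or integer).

x̄ = F·x = [-3, 1]
P̄ = F·P·Fᵀ + Q = [22 -3; -3 4]
S = H·P̄·Hᵀ + R = [24]
K = P̄·Hᵀ·S⁻¹ = [-11/12; 1/8]
x' − x̄ = [0, 0] = K·y
y = (KᵀK)⁻¹·Kᵀ·(x' − x̄) = [0]
z = y + H·x̄ = [0] + [3] = [3]

z = [3]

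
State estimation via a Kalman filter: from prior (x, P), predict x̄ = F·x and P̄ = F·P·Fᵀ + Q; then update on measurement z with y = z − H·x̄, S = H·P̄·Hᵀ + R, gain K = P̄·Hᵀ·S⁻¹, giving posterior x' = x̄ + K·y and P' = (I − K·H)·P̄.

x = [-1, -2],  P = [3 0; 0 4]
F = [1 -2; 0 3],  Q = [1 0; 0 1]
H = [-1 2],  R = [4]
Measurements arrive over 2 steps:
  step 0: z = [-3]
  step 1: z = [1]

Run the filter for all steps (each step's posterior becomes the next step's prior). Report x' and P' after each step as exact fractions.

step 0: x̄ = F·x = [3, -6]
step 0: P̄ = F·P·Fᵀ + Q = [20 -24; -24 37]
step 0: y = z − H·x̄ = [12]
step 0: S = H·P̄·Hᵀ + R = [268]
step 0: K = P̄·Hᵀ·S⁻¹ = [-17/67; 49/134]
step 0: x' = x̄ + K·y = [-3/67, -108/67]
step 0: P' = (I − K·H)·P̄ = [184/67 58/67; 58/67 78/67]
step 1: x̄ = F·x = [213/67, -324/67]
step 1: P̄ = F·P·Fᵀ + Q = [331/67 -294/67; -294/67 769/67]
step 1: y = z − H·x̄ = [928/67]
step 1: S = H·P̄·Hᵀ + R = [4851/67]
step 1: K = P̄·Hᵀ·S⁻¹ = [-919/4851; 1832/4851]
step 1: x' = x̄ + K·y = [2693/4851, 1916/4851]
step 1: P' = (I − K·H)·P̄ = [11360/4851 3842/4851; 3842/4851 5585/4851]

step 0: x' = [-3/67, -108/67], P' = [184/67 58/67; 58/67 78/67]
step 1: x' = [2693/4851, 1916/4851], P' = [11360/4851 3842/4851; 3842/4851 5585/4851]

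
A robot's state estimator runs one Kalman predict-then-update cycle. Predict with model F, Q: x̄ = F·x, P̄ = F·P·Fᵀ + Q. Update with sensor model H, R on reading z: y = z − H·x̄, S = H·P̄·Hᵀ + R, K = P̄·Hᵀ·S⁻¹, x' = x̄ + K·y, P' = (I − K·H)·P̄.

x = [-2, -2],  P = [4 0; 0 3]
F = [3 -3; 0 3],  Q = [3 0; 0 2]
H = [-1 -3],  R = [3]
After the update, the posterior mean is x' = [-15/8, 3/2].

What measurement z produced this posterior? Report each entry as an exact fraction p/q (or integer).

x̄ = F·x = [0, -6]
P̄ = F·P·Fᵀ + Q = [66 -27; -27 29]
S = H·P̄·Hᵀ + R = [168]
K = P̄·Hᵀ·S⁻¹ = [5/56; -5/14]
x' − x̄ = [-15/8, 15/2] = K·y
y = (KᵀK)⁻¹·Kᵀ·(x' − x̄) = [-21]
z = y + H·x̄ = [-21] + [18] = [-3]

z = [-3]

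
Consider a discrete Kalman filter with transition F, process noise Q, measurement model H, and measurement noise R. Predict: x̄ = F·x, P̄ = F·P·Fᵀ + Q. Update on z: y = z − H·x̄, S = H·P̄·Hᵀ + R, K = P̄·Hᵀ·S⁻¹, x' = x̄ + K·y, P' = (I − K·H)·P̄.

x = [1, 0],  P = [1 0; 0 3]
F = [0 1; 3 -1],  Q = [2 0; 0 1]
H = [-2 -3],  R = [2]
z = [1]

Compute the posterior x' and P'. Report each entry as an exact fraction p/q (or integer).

x̄ = F·x = [0, 3]
P̄ = F·P·Fᵀ + Q = [5 -3; -3 13]
y = z − H·x̄ = [10]
S = H·P̄·Hᵀ + R = [103]
K = P̄·Hᵀ·S⁻¹ = [-1/103; -33/103]
x' = x̄ + K·y = [-10/103, -21/103]
P' = (I − K·H)·P̄ = [514/103 -342/103; -342/103 250/103]

x' = [-10/103, -21/103]
P' = [514/103 -342/103; -342/103 250/103]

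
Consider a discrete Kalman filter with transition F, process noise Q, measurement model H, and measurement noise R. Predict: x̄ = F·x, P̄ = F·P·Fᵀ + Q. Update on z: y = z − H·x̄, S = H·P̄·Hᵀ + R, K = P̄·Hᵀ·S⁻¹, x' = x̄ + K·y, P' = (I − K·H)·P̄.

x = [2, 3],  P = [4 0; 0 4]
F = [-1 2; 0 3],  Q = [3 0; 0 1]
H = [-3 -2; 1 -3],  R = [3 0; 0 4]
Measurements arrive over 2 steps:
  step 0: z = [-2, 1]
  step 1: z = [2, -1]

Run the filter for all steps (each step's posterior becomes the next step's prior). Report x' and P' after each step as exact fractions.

step 0: x' = [2272/4055, 371/4055], P' = [12101/36495 -1279/12165; -1279/12165 1241/4055]
step 1: x' = [-55093142/77825801, 6880849/77825801], P' = [24232859/77825801 -6750795/77825801; -6750795/77825801 21646239/77825801]

step 0: x̄ = F·x = [4, 9]
step 0: P̄ = F·P·Fᵀ + Q = [23 24; 24 37]
step 0: y = z − H·x̄ = [28, 24]
step 0: S = H·P̄·Hᵀ + R = [646 321; 321 216]
step 0: K = P̄·Hᵀ·S⁻¹ = [-3181/12165 5903/36495; -401/4055 -3112/12165]
step 0: x' = x̄ + K·y = [2272/4055, 371/4055]
step 0: P' = (I − K·H)·P̄ = [12101/36495 -1279/12165; -1279/12165 1241/4055]
step 1: x̄ = F·x = [-306/811, 1113/4055]
step 1: P̄ = F·P·Fᵀ + Q = [36322/7299 1745/811; 1745/811 15224/4055]
step 1: y = z − H·x̄ = [5746/4055, 814/4055]
step 1: S = H·P̄·Hᵀ + R = [359371/4055 275647/12165; 275647/12165 1089584/36495]
step 1: K = P̄·Hᵀ·S⁻¹ = [-19732329/77825801 11121311/77825801; -7680031/77825801 -17922378/77825801]
step 1: x' = x̄ + K·y = [-55093142/77825801, 6880849/77825801]
step 1: P' = (I − K·H)·P̄ = [24232859/77825801 -6750795/77825801; -6750795/77825801 21646239/77825801]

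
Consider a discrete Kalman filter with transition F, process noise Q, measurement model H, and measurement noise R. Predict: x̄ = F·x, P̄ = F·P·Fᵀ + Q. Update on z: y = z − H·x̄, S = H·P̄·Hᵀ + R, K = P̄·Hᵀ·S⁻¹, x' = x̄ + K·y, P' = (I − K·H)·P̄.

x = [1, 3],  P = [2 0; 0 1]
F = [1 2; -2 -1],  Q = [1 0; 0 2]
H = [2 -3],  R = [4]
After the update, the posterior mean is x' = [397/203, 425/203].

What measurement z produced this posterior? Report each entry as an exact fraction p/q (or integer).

x̄ = F·x = [7, -5]
P̄ = F·P·Fᵀ + Q = [7 -6; -6 11]
S = H·P̄·Hᵀ + R = [203]
K = P̄·Hᵀ·S⁻¹ = [32/203; -45/203]
x' − x̄ = [-1024/203, 1440/203] = K·y
y = (KᵀK)⁻¹·Kᵀ·(x' − x̄) = [-32]
z = y + H·x̄ = [-32] + [29] = [-3]

z = [-3]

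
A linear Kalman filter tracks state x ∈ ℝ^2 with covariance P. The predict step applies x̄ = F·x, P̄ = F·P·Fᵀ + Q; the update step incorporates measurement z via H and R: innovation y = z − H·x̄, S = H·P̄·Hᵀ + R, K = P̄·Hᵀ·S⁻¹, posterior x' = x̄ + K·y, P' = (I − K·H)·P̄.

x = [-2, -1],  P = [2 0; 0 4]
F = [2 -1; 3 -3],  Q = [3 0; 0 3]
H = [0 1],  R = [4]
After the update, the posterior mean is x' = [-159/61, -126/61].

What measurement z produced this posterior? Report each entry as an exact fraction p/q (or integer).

x̄ = F·x = [-3, -3]
P̄ = F·P·Fᵀ + Q = [15 24; 24 57]
S = H·P̄·Hᵀ + R = [61]
K = P̄·Hᵀ·S⁻¹ = [24/61; 57/61]
x' − x̄ = [24/61, 57/61] = K·y
y = (KᵀK)⁻¹·Kᵀ·(x' − x̄) = [1]
z = y + H·x̄ = [1] + [-3] = [-2]

z = [-2]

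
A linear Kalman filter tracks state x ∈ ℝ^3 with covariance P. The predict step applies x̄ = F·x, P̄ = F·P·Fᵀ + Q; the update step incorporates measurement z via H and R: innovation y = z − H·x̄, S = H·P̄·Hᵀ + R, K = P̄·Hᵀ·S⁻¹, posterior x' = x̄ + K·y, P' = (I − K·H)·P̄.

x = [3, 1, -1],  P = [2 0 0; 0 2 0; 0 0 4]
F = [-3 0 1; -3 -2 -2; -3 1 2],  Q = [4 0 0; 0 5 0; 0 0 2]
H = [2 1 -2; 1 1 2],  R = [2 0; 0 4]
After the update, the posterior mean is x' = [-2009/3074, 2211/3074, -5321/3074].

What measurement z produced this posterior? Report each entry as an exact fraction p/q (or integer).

z = [3, -3]

x̄ = F·x = [-10, -9, -10]
P̄ = F·P·Fᵀ + Q = [26 10 26; 10 47 -2; 26 -2 38]
S = H·P̄·Hᵀ + R = [145 29; 29 345]
K = P̄·Hᵀ·S⁻¹ = [449/24592 215/848; 11479/24592 97/848; -5935/24592 263/848]
x' − x̄ = [28731/3074, 29877/3074, 25419/3074] = K·y
y = (KᵀK)⁻¹·Kᵀ·(x' − x̄) = [12, 36]
z = y + H·x̄ = [12, 36] + [-9, -39] = [3, -3]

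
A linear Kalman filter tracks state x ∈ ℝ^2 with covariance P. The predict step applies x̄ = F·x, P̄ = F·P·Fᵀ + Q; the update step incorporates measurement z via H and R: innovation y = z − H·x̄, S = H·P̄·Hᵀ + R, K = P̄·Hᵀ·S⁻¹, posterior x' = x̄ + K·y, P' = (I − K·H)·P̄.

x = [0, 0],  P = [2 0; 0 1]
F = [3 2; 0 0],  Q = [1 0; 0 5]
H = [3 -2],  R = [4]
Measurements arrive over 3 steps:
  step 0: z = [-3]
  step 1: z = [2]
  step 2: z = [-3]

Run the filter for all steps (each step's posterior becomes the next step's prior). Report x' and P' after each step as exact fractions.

step 0: x̄ = F·x = [0, 0]
step 0: P̄ = F·P·Fᵀ + Q = [23 0; 0 5]
step 0: y = z − H·x̄ = [-3]
step 0: S = H·P̄·Hᵀ + R = [231]
step 0: K = P̄·Hᵀ·S⁻¹ = [23/77; -10/231]
step 0: x' = x̄ + K·y = [-69/77, 10/77]
step 0: P' = (I − K·H)·P̄ = [184/77 230/77; 230/77 1055/231]
step 1: x̄ = F·x = [-17/7, 0]
step 1: P̄ = F·P·Fᵀ + Q = [1609/21 0; 0 5]
step 1: y = z − H·x̄ = [65/7]
step 1: S = H·P̄·Hᵀ + R = [4995/7]
step 1: K = P̄·Hᵀ·S⁻¹ = [1609/4995; -14/999]
step 1: x' = x̄ + K·y = [562/999, -130/999]
step 1: P' = (I − K·H)·P̄ = [12872/4995 3218/999; 3218/999 4855/999]
step 2: x̄ = F·x = [1426/999, 0]
step 2: P̄ = F·P·Fᵀ + Q = [411023/4995 0; 0 5]
step 2: y = z − H·x̄ = [-2425/333]
step 2: S = H·P̄·Hᵀ + R = [424343/555]
step 2: K = P̄·Hᵀ·S⁻¹ = [411023/1273029; -5550/424343]
step 2: x' = x̄ + K·y = [-1176029/1273029, 121250/1273029]
step 2: P' = (I − K·H)·P̄ = [3288184/1273029 4110230/1273029; 4110230/1273029 2066215/424343]

step 0: x' = [-69/77, 10/77], P' = [184/77 230/77; 230/77 1055/231]
step 1: x' = [562/999, -130/999], P' = [12872/4995 3218/999; 3218/999 4855/999]
step 2: x' = [-1176029/1273029, 121250/1273029], P' = [3288184/1273029 4110230/1273029; 4110230/1273029 2066215/424343]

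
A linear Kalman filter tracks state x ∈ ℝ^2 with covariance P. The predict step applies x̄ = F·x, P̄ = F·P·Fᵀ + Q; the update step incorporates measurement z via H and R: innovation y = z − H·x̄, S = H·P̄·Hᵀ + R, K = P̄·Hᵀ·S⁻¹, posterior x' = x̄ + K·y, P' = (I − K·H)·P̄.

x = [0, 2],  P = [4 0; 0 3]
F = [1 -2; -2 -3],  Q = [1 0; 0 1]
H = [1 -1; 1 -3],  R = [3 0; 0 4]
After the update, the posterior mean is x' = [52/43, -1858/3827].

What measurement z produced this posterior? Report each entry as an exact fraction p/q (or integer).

z = [3, 2]

x̄ = F·x = [-4, -6]
P̄ = F·P·Fᵀ + Q = [17 10; 10 44]
S = H·P̄·Hᵀ + R = [44 109; 109 357]
K = P̄·Hᵀ·S⁻¹ = [44/43 -15/43; 1160/3827 -1662/3827]
x' − x̄ = [224/43, 21104/3827] = K·y
y = (KᵀK)⁻¹·Kᵀ·(x' − x̄) = [1, -12]
z = y + H·x̄ = [1, -12] + [2, 14] = [3, 2]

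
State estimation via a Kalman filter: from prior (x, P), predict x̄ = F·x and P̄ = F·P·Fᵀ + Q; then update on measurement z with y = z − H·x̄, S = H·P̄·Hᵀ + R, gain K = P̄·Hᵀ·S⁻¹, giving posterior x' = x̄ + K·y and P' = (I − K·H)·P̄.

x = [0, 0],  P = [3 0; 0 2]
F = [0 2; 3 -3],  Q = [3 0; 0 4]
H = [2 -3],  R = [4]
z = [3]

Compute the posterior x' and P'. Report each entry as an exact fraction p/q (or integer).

x̄ = F·x = [0, 0]
P̄ = F·P·Fᵀ + Q = [11 -12; -12 49]
y = z − H·x̄ = [3]
S = H·P̄·Hᵀ + R = [633]
K = P̄·Hᵀ·S⁻¹ = [58/633; -57/211]
x' = x̄ + K·y = [58/211, -171/211]
P' = (I − K·H)·P̄ = [3599/633 774/211; 774/211 592/211]

x' = [58/211, -171/211]
P' = [3599/633 774/211; 774/211 592/211]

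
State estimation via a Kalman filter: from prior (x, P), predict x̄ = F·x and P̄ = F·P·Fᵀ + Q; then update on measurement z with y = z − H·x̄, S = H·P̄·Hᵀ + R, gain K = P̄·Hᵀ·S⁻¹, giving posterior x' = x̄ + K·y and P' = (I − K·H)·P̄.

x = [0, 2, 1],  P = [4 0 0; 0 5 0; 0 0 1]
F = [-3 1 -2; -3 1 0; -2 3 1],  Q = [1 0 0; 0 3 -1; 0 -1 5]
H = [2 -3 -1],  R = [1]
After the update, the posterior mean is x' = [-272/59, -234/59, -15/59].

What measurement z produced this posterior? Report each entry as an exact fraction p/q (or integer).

z = [3]

x̄ = F·x = [0, 2, 7]
P̄ = F·P·Fᵀ + Q = [46 41 37; 41 44 38; 37 38 67]
S = H·P̄·Hᵀ + R = [236]
K = P̄·Hᵀ·S⁻¹ = [-17/59; -22/59; -107/236]
x' − x̄ = [-272/59, -352/59, -428/59] = K·y
y = (KᵀK)⁻¹·Kᵀ·(x' − x̄) = [16]
z = y + H·x̄ = [16] + [-13] = [3]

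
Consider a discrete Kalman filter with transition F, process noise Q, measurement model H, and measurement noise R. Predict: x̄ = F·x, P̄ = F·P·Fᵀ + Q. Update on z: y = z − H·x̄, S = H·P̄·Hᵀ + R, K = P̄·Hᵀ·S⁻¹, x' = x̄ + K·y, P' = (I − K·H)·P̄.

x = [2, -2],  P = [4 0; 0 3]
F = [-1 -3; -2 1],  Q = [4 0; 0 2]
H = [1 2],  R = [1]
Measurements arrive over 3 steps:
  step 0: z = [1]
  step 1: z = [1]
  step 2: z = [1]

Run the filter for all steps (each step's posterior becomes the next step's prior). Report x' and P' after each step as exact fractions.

step 0: x' = [761/116, -327/116], P' = [2971/116 -1469/116; -1469/116 755/116]
step 1: x' = [-2755/2577, 20729/20616], P' = [56606/7731 -28673/7731; -28673/7731 131605/61848]
step 2: x' = [-16850978/9962989, 13510266/9962989], P' = [72464125/9962989 -36613911/9962989; -36613911/9962989 20973165/9962989]

step 0: x̄ = F·x = [4, -6]
step 0: P̄ = F·P·Fᵀ + Q = [35 -1; -1 21]
step 0: y = z − H·x̄ = [9]
step 0: S = H·P̄·Hᵀ + R = [116]
step 0: K = P̄·Hᵀ·S⁻¹ = [33/116; 41/116]
step 0: x' = x̄ + K·y = [761/116, -327/116]
step 0: P' = (I − K·H)·P̄ = [2971/116 -1469/116; -1469/116 755/116]
step 1: x̄ = F·x = [55/29, -1849/116]
step 1: P̄ = F·P·Fᵀ + Q = [354/29 -917/29; -917/29 18747/116]
step 1: y = z − H·x̄ = [1797/58]
step 1: S = H·P̄·Hᵀ + R = [15462/29]
step 1: K = P̄·Hᵀ·S⁻¹ = [-740/7731; 16913/30924]
step 1: x' = x̄ + K·y = [-2755/2577, 20729/20616]
step 1: P' = (I − K·H)·P̄ = [56606/7731 -28673/7731; -28673/7731 131605/61848]
step 2: x̄ = F·x = [-40147/20616, 21603/6872]
step 2: P̄ = F·P·Fᵀ + Q = [508381/61848 -70671/6872; -70671/6872 331581/6872]
step 2: y = z − H·x̄ = [-68855/20616]
step 2: S = H·P̄·Hᵀ + R = [9962989/61848]
step 2: K = P̄·Hᵀ·S⁻¹ = [-763697/9962989; 5332419/9962989]
step 2: x' = x̄ + K·y = [-16850978/9962989, 13510266/9962989]
step 2: P' = (I − K·H)·P̄ = [72464125/9962989 -36613911/9962989; -36613911/9962989 20973165/9962989]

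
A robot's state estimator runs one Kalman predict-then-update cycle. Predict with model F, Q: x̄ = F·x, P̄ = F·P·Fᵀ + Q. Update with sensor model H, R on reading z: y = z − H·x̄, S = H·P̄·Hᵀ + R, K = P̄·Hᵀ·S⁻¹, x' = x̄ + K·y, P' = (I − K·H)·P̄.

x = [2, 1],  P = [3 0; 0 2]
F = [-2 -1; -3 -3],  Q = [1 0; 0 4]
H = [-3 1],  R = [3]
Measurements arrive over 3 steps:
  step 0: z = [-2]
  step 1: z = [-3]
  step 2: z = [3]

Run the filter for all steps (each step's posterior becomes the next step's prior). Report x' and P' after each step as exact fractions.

step 0: x̄ = F·x = [-5, -9]
step 0: P̄ = F·P·Fᵀ + Q = [15 24; 24 49]
step 0: y = z − H·x̄ = [-8]
step 0: S = H·P̄·Hᵀ + R = [43]
step 0: K = P̄·Hᵀ·S⁻¹ = [-21/43; -23/43]
step 0: x' = x̄ + K·y = [-47/43, -203/43]
step 0: P' = (I − K·H)·P̄ = [204/43 549/43; 549/43 1578/43]
step 1: x̄ = F·x = [297/43, 750/43]
step 1: P̄ = F·P·Fᵀ + Q = [4633/43 10899/43; 10899/43 26092/43]
step 1: y = z − H·x̄ = [12/43]
step 1: S = H·P̄·Hᵀ + R = [2524/43]
step 1: K = P̄·Hᵀ·S⁻¹ = [-750/631; -6605/2524]
step 1: x' = x̄ + K·y = [4149/631, 10545/631]
step 1: P' = (I − K·H)·P̄ = [15661/631 44733/631; 44733/631 516981/2524]
step 2: x̄ = F·x = [-18843/631, -44082/631]
step 2: P̄ = F·P·Fᵀ + Q = [1485809/2524 3537195/2524; 3537195/2524 8447497/2524]
step 2: y = z − H·x̄ = [-10554/631]
step 2: S = H·P̄·Hᵀ + R = [151045/631]
step 2: K = P̄·Hᵀ·S⁻¹ = [-230058/151045; -541022/151045]
step 2: x' = x̄ + K·y = [-662613/151045, -1503042/151045]
step 2: P' = (I − K·H)·P̄ = [20154179/604180 57701841/604180; 57701841/604180 166613259/604180]

step 0: x' = [-47/43, -203/43], P' = [204/43 549/43; 549/43 1578/43]
step 1: x' = [4149/631, 10545/631], P' = [15661/631 44733/631; 44733/631 516981/2524]
step 2: x' = [-662613/151045, -1503042/151045], P' = [20154179/604180 57701841/604180; 57701841/604180 166613259/604180]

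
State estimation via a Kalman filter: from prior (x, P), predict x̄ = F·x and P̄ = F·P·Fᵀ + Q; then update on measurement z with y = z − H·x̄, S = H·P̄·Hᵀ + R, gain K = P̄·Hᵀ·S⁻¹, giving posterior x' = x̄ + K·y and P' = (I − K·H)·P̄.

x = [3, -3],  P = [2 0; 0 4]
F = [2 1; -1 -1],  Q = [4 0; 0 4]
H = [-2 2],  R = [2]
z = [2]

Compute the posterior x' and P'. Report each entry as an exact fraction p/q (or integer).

x̄ = F·x = [3, 0]
P̄ = F·P·Fᵀ + Q = [16 -8; -8 10]
y = z − H·x̄ = [8]
S = H·P̄·Hᵀ + R = [170]
K = P̄·Hᵀ·S⁻¹ = [-24/85; 18/85]
x' = x̄ + K·y = [63/85, 144/85]
P' = (I − K·H)·P̄ = [208/85 184/85; 184/85 202/85]

x' = [63/85, 144/85]
P' = [208/85 184/85; 184/85 202/85]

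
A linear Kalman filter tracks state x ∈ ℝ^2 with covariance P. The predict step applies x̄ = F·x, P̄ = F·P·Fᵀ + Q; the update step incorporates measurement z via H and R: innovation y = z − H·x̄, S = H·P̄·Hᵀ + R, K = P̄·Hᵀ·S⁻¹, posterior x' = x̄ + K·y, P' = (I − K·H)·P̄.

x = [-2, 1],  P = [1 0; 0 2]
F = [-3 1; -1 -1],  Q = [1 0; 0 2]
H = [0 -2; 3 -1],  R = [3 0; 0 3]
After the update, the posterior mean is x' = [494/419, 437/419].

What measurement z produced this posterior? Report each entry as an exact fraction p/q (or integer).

x̄ = F·x = [7, 1]
P̄ = F·P·Fᵀ + Q = [12 1; 1 5]
S = H·P̄·Hᵀ + R = [23 4; 4 110]
K = P̄·Hᵀ·S⁻¹ = [-60/419 271/838; -182/419 -1/419]
x' − x̄ = [-2439/419, 18/419] = K·y
y = (KᵀK)⁻¹·Kᵀ·(x' − x̄) = [0, -18]
z = y + H·x̄ = [0, -18] + [-2, 20] = [-2, 2]

z = [-2, 2]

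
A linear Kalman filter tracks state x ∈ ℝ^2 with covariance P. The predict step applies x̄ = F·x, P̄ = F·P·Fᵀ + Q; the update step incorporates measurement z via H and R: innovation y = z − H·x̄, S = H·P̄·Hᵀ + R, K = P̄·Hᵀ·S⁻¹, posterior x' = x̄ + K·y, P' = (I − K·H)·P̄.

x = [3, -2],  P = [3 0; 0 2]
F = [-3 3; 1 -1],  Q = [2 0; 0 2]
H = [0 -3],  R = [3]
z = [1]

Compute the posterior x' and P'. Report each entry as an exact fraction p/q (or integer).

x' = [-45/11, -1/11]
P' = [359/22 -15/22; -15/22 7/22]

x̄ = F·x = [-15, 5]
P̄ = F·P·Fᵀ + Q = [47 -15; -15 7]
y = z − H·x̄ = [16]
S = H·P̄·Hᵀ + R = [66]
K = P̄·Hᵀ·S⁻¹ = [15/22; -7/22]
x' = x̄ + K·y = [-45/11, -1/11]
P' = (I − K·H)·P̄ = [359/22 -15/22; -15/22 7/22]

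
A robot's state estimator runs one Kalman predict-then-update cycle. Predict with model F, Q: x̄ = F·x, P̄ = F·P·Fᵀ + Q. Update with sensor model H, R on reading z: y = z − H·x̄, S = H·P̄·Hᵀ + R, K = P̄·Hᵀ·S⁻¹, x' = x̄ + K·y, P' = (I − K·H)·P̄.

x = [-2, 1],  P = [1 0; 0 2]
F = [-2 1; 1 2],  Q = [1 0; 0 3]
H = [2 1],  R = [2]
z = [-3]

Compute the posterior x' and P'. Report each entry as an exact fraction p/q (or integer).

x' = [21/25, -104/25]
P' = [47/25 -78/25; -78/25 172/25]

x̄ = F·x = [5, 0]
P̄ = F·P·Fᵀ + Q = [7 2; 2 12]
y = z − H·x̄ = [-13]
S = H·P̄·Hᵀ + R = [50]
K = P̄·Hᵀ·S⁻¹ = [8/25; 8/25]
x' = x̄ + K·y = [21/25, -104/25]
P' = (I − K·H)·P̄ = [47/25 -78/25; -78/25 172/25]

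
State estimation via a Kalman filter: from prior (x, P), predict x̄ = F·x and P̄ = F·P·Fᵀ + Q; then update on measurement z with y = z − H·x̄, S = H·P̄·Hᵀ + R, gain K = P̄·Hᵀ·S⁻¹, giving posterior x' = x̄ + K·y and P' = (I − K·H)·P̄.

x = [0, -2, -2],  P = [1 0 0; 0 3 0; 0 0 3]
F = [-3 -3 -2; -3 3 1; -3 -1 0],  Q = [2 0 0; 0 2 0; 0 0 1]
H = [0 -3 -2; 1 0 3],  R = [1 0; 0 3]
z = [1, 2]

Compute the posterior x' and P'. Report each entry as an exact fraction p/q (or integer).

x' = [30847/14444, -20731/57776, 741/57776]
P' = [16827/3611 10575/14444 -16761/14444; 10575/14444 20365/57776 -21747/57776; -16761/14444 -21747/57776 33829/57776]

x̄ = F·x = [10, -8, 2]
P̄ = F·P·Fᵀ + Q = [50 -24 18; -24 41 0; 18 0 13]
y = z − H·x̄ = [-19, -14]
S = H·P̄·Hᵀ + R = [422 -42; -42 278]
K = P̄·Hᵀ·S⁻¹ = [1797/14444 5675/14444; -17601/57776 -7647/57776; -2417/57776 11481/57776]
x' = x̄ + K·y = [30847/14444, -20731/57776, 741/57776]
P' = (I − K·H)·P̄ = [16827/3611 10575/14444 -16761/14444; 10575/14444 20365/57776 -21747/57776; -16761/14444 -21747/57776 33829/57776]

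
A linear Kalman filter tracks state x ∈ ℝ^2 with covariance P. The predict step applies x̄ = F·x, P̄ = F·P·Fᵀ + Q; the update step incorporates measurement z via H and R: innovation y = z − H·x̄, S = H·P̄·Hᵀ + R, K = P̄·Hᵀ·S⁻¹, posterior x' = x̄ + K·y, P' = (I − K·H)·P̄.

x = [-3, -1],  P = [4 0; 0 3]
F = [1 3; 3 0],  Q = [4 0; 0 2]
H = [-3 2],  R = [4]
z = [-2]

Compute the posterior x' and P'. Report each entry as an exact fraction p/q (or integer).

x' = [-600/109, -3023/327]
P' = [1628/109 2388/109; 2388/109 10826/327]

x̄ = F·x = [-6, -9]
P̄ = F·P·Fᵀ + Q = [35 12; 12 38]
y = z − H·x̄ = [-2]
S = H·P̄·Hᵀ + R = [327]
K = P̄·Hᵀ·S⁻¹ = [-27/109; 40/327]
x' = x̄ + K·y = [-600/109, -3023/327]
P' = (I − K·H)·P̄ = [1628/109 2388/109; 2388/109 10826/327]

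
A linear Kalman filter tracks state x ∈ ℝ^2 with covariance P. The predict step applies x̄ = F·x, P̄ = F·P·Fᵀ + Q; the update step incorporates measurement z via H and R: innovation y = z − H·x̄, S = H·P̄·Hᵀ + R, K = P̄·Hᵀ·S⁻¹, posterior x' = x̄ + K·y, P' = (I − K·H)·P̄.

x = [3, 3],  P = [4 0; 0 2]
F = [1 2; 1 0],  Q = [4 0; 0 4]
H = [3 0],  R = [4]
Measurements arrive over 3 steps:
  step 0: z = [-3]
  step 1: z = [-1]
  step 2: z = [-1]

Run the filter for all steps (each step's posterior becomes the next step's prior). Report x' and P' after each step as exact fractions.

step 0: x̄ = F·x = [9, 3]
step 0: P̄ = F·P·Fᵀ + Q = [16 4; 4 8]
step 0: y = z − H·x̄ = [-30]
step 0: S = H·P̄·Hᵀ + R = [148]
step 0: K = P̄·Hᵀ·S⁻¹ = [12/37; 3/37]
step 0: x' = x̄ + K·y = [-27/37, 21/37]
step 0: P' = (I − K·H)·P̄ = [16/37 4/37; 4/37 260/37]
step 1: x̄ = F·x = [15/37, -27/37]
step 1: P̄ = F·P·Fᵀ + Q = [1220/37 24/37; 24/37 164/37]
step 1: y = z − H·x̄ = [-82/37]
step 1: S = H·P̄·Hᵀ + R = [11128/37]
step 1: K = P̄·Hᵀ·S⁻¹ = [915/2782; 9/1391]
step 1: x' = x̄ + K·y = [-450/1391, -1035/1391]
step 1: P' = (I − K·H)·P̄ = [610/1391 12/1391; 12/1391 6148/1391]
step 2: x̄ = F·x = [-2520/1391, -450/1391]
step 2: P̄ = F·P·Fᵀ + Q = [30814/1391 634/1391; 634/1391 6174/1391]
step 2: y = z − H·x̄ = [6169/1391]
step 2: S = H·P̄·Hᵀ + R = [282890/1391]
step 2: K = P̄·Hᵀ·S⁻¹ = [46221/141445; 951/141445]
step 2: x' = x̄ + K·y = [-51261/141445, -41541/141445]
step 2: P' = (I − K·H)·P̄ = [61628/141445 1268/141445; 1268/141445 626508/141445]

step 0: x' = [-27/37, 21/37], P' = [16/37 4/37; 4/37 260/37]
step 1: x' = [-450/1391, -1035/1391], P' = [610/1391 12/1391; 12/1391 6148/1391]
step 2: x' = [-51261/141445, -41541/141445], P' = [61628/141445 1268/141445; 1268/141445 626508/141445]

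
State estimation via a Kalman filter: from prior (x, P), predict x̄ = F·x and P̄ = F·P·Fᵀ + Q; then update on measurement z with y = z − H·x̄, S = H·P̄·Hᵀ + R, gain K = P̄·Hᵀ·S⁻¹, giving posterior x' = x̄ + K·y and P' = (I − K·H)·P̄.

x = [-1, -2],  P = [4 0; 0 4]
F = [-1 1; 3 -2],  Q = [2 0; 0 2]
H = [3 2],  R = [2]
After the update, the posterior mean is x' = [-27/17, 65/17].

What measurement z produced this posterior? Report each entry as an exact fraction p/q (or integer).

z = [3]

x̄ = F·x = [-1, 1]
P̄ = F·P·Fᵀ + Q = [10 -20; -20 54]
S = H·P̄·Hᵀ + R = [68]
K = P̄·Hᵀ·S⁻¹ = [-5/34; 12/17]
x' − x̄ = [-10/17, 48/17] = K·y
y = (KᵀK)⁻¹·Kᵀ·(x' − x̄) = [4]
z = y + H·x̄ = [4] + [-1] = [3]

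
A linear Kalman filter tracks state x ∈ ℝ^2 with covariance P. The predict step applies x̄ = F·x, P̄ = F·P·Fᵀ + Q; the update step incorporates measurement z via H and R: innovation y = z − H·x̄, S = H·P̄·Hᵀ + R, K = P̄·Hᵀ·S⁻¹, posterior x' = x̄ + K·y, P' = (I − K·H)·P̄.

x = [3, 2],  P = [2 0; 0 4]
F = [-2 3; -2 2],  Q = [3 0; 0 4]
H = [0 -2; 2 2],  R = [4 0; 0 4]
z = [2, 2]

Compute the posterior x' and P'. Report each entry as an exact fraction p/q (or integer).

x' = [853/460, -21/23]
P' = [631/460 -13/23; -13/23 16/23]

x̄ = F·x = [0, -2]
P̄ = F·P·Fᵀ + Q = [47 32; 32 28]
y = z − H·x̄ = [-2, 6]
S = H·P̄·Hᵀ + R = [116 -240; -240 560]
K = P̄·Hᵀ·S⁻¹ = [13/46 371/920; -8/23 3/46]
x' = x̄ + K·y = [853/460, -21/23]
P' = (I − K·H)·P̄ = [631/460 -13/23; -13/23 16/23]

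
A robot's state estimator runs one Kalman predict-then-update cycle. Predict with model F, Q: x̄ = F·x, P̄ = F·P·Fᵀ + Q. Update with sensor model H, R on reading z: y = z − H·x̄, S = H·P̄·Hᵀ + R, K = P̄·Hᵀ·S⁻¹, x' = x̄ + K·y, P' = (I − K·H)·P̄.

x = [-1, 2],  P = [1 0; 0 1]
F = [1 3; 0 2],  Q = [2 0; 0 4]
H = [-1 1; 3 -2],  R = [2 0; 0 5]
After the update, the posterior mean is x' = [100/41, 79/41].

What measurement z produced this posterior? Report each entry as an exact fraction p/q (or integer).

z = [-2, 2]

x̄ = F·x = [5, 4]
P̄ = F·P·Fᵀ + Q = [12 6; 6 8]
S = H·P̄·Hᵀ + R = [10 -22; -22 73]
K = P̄·Hᵀ·S⁻¹ = [15/41 18/41; 95/123 32/123]
x' − x̄ = [-105/41, -85/41] = K·y
y = (KᵀK)⁻¹·Kᵀ·(x' − x̄) = [-1, -5]
z = y + H·x̄ = [-1, -5] + [-1, 7] = [-2, 2]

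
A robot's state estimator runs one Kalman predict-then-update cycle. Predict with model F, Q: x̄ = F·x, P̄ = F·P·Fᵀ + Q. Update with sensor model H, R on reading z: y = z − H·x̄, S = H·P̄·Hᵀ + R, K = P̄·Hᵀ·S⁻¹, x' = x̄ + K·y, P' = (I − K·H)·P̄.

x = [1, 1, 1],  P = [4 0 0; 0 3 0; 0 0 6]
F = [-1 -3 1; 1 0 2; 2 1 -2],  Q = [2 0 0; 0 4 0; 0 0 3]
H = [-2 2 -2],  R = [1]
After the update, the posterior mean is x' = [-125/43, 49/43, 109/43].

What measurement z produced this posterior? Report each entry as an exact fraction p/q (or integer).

z = [3]

x̄ = F·x = [-3, 3, 1]
P̄ = F·P·Fᵀ + Q = [39 8 -29; 8 32 -16; -29 -16 46]
S = H·P̄·Hᵀ + R = [301]
K = P̄·Hᵀ·S⁻¹ = [-4/301; 80/301; -66/301]
x' − x̄ = [4/43, -80/43, 66/43] = K·y
y = (KᵀK)⁻¹·Kᵀ·(x' − x̄) = [-7]
z = y + H·x̄ = [-7] + [10] = [3]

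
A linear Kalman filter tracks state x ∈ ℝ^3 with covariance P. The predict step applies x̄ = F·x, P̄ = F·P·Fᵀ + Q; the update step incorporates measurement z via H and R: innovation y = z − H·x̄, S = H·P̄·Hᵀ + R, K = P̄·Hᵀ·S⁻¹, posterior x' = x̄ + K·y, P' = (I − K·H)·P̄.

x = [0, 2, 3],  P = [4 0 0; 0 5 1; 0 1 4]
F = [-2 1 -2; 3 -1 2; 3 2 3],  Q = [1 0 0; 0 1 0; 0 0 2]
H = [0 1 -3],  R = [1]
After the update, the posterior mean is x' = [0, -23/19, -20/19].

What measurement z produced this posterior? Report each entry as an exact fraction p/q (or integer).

x̄ = F·x = [-4, 4, 13]
P̄ = F·P·Fᵀ + Q = [34 -41 -39; -41 54 51; -39 51 106]
S = H·P̄·Hᵀ + R = [703]
K = P̄·Hᵀ·S⁻¹ = [4/37; -99/703; -267/703]
x' − x̄ = [4, -99/19, -267/19] = K·y
y = (KᵀK)⁻¹·Kᵀ·(x' − x̄) = [37]
z = y + H·x̄ = [37] + [-35] = [2]

z = [2]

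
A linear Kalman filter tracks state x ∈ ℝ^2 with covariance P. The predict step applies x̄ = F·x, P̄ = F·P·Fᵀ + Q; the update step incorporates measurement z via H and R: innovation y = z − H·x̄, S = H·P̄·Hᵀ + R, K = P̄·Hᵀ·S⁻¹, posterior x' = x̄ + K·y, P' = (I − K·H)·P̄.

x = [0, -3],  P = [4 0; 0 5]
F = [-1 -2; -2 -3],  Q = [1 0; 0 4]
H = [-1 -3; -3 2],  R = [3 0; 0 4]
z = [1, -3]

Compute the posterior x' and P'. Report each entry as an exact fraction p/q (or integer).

x' = [7865/12676, -12719/25352]
P' = [2247/6338 771/12676; 771/12676 6391/25352]

x̄ = F·x = [6, 9]
P̄ = F·P·Fᵀ + Q = [25 38; 38 65]
y = z − H·x̄ = [34, -3]
S = H·P̄·Hᵀ + R = [841 -49; -49 33]
K = P̄·Hᵀ·S⁻¹ = [-2269/12676 -2985/12676; -6905/25352 2039/25352]
x' = x̄ + K·y = [7865/12676, -12719/25352]
P' = (I − K·H)·P̄ = [2247/6338 771/12676; 771/12676 6391/25352]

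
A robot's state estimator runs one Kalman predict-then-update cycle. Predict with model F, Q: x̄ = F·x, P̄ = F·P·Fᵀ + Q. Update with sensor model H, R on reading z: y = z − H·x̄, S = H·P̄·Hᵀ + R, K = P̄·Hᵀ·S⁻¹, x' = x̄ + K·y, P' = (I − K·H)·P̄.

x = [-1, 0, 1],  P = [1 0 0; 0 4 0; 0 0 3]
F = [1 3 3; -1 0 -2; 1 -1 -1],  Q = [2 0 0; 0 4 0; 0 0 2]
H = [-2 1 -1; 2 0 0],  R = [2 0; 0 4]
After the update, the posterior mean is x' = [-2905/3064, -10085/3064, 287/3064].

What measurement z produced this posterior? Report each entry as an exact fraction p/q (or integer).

x̄ = F·x = [2, -1, -2]
P̄ = F·P·Fᵀ + Q = [66 -19 -20; -19 17 5; -20 5 10]
S = H·P̄·Hᵀ + R = [279 -262; -262 268]
K = P̄·Hᵀ·S⁻¹ = [-131/1532 1253/3064; 861/1532 1249/3064; -275/1532 -995/3064]
x' − x̄ = [-9033/3064, -7021/3064, 6415/3064] = K·y
y = (KᵀK)⁻¹·Kᵀ·(x' − x̄) = [1, -7]
z = y + H·x̄ = [1, -7] + [-3, 4] = [-2, -3]

z = [-2, -3]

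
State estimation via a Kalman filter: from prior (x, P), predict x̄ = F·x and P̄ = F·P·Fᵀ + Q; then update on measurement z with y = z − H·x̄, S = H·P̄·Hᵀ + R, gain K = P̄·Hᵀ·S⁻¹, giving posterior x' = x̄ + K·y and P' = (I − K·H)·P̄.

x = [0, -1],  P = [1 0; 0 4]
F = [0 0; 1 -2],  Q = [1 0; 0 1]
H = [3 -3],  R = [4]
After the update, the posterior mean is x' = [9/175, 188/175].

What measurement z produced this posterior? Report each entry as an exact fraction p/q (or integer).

x̄ = F·x = [0, 2]
P̄ = F·P·Fᵀ + Q = [1 0; 0 18]
S = H·P̄·Hᵀ + R = [175]
K = P̄·Hᵀ·S⁻¹ = [3/175; -54/175]
x' − x̄ = [9/175, -162/175] = K·y
y = (KᵀK)⁻¹·Kᵀ·(x' − x̄) = [3]
z = y + H·x̄ = [3] + [-6] = [-3]

z = [-3]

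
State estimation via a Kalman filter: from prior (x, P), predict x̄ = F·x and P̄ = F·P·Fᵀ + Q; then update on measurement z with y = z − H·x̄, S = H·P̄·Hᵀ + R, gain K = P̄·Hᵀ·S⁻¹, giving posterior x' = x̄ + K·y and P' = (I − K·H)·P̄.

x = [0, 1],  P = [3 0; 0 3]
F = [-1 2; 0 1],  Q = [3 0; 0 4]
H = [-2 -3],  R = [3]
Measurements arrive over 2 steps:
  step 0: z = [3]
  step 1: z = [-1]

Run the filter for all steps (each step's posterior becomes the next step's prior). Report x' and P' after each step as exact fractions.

step 0: x̄ = F·x = [2, 1]
step 0: P̄ = F·P·Fᵀ + Q = [18 6; 6 7]
step 0: y = z − H·x̄ = [10]
step 0: S = H·P̄·Hᵀ + R = [210]
step 0: K = P̄·Hᵀ·S⁻¹ = [-9/35; -11/70]
step 0: x' = x̄ + K·y = [-4/7, -4/7]
step 0: P' = (I − K·H)·P̄ = [144/35 -87/35; -87/35 127/70]
step 1: x̄ = F·x = [-4/7, -4/7]
step 1: P̄ = F·P·Fᵀ + Q = [851/35 214/35; 214/35 407/70]
step 1: y = z − H·x̄ = [-27/7]
step 1: S = H·P̄·Hᵀ + R = [15817/70]
step 1: K = P̄·Hᵀ·S⁻¹ = [-4688/15817; -2077/15817]
step 1: x' = x̄ + K·y = [9044/15817, -1027/15817]
step 1: P' = (I − K·H)·P̄ = [70617/15817 -42390/15817; -42390/15817 30337/15817]

step 0: x' = [-4/7, -4/7], P' = [144/35 -87/35; -87/35 127/70]
step 1: x' = [9044/15817, -1027/15817], P' = [70617/15817 -42390/15817; -42390/15817 30337/15817]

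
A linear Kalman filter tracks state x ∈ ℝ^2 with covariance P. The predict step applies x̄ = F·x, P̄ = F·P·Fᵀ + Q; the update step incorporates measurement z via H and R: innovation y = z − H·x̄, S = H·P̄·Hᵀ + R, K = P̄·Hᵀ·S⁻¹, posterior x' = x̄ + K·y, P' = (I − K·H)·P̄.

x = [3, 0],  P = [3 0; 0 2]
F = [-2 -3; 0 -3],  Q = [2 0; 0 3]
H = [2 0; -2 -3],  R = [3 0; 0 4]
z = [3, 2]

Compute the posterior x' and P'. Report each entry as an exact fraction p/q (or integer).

x̄ = F·x = [-6, 0]
P̄ = F·P·Fᵀ + Q = [32 18; 18 21]
y = z − H·x̄ = [15, -10]
S = H·P̄·Hᵀ + R = [131 -236; -236 537]
K = P̄·Hᵀ·S⁻¹ = [6520/14651 -354/14651; -576/2093 -639/2093]
x' = x̄ + K·y = [13434/14651, -2250/2093]
P' = (I − K·H)·P̄ = [9780/14651 -864/2093; -864/2093 204/299]

x' = [13434/14651, -2250/2093]
P' = [9780/14651 -864/2093; -864/2093 204/299]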